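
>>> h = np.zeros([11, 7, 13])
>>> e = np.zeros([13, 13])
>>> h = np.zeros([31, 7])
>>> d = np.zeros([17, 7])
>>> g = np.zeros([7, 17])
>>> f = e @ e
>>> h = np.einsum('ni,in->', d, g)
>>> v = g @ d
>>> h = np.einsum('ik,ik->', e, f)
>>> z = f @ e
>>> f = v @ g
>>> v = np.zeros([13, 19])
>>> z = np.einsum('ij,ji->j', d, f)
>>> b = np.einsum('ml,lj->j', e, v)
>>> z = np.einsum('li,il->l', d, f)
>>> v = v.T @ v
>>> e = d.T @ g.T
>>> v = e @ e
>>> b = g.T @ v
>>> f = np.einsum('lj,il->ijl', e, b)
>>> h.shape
()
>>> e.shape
(7, 7)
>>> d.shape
(17, 7)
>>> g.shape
(7, 17)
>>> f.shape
(17, 7, 7)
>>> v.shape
(7, 7)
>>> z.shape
(17,)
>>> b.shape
(17, 7)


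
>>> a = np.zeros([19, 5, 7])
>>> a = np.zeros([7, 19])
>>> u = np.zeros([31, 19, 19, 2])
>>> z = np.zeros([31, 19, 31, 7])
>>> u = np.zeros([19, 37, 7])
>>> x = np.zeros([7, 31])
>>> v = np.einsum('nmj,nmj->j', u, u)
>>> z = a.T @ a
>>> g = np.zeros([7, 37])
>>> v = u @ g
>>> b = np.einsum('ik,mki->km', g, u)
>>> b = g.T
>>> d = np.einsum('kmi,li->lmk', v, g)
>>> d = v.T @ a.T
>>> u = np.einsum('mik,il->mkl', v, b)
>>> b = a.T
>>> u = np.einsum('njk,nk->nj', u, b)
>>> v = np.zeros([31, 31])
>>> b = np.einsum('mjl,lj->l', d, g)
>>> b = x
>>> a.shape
(7, 19)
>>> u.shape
(19, 37)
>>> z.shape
(19, 19)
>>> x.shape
(7, 31)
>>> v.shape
(31, 31)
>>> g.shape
(7, 37)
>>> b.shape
(7, 31)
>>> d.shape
(37, 37, 7)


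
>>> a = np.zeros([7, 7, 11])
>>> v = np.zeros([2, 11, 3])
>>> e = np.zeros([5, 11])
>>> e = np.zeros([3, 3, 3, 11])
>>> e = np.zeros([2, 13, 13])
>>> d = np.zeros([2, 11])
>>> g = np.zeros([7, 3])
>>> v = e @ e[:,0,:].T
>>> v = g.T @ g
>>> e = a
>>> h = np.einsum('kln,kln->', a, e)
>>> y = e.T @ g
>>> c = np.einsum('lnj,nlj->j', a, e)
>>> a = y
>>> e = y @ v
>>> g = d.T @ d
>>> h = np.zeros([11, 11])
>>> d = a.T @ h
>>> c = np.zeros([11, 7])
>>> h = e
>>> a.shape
(11, 7, 3)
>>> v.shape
(3, 3)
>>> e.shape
(11, 7, 3)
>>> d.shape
(3, 7, 11)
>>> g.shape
(11, 11)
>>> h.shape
(11, 7, 3)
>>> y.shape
(11, 7, 3)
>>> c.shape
(11, 7)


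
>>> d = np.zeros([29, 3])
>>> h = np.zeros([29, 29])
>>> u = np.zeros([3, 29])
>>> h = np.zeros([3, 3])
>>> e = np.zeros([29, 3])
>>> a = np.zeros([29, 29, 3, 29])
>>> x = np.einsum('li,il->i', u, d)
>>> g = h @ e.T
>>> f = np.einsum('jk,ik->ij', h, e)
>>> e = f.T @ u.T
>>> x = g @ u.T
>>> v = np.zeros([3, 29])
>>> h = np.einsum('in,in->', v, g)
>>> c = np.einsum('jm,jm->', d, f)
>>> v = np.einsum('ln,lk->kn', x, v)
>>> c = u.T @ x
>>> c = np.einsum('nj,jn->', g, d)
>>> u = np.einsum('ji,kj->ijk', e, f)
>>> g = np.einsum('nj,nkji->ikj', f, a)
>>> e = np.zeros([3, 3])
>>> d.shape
(29, 3)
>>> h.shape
()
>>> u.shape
(3, 3, 29)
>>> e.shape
(3, 3)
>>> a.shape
(29, 29, 3, 29)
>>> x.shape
(3, 3)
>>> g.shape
(29, 29, 3)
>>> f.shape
(29, 3)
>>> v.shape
(29, 3)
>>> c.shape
()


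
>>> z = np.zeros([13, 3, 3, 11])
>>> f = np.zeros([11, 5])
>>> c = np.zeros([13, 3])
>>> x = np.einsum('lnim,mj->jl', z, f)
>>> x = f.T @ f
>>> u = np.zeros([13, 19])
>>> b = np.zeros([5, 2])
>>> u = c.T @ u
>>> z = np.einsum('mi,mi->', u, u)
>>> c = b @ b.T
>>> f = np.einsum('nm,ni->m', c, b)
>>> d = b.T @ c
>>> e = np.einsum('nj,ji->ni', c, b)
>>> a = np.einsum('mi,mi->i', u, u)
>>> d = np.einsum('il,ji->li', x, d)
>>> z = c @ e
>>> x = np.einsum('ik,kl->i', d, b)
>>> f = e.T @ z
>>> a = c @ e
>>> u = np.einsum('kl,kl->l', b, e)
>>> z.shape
(5, 2)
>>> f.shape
(2, 2)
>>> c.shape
(5, 5)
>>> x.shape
(5,)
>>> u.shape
(2,)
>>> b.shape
(5, 2)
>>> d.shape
(5, 5)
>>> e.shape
(5, 2)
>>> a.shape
(5, 2)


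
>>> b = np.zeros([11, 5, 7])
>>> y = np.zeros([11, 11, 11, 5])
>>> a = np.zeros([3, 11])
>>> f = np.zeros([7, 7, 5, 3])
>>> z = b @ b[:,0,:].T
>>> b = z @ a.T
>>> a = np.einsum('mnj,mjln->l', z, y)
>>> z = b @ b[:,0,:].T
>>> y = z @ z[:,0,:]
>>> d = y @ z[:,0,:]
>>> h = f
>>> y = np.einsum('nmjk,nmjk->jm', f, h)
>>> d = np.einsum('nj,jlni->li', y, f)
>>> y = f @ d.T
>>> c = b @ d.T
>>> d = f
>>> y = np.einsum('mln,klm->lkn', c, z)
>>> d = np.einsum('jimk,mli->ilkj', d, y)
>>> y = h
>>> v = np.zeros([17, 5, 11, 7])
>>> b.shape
(11, 5, 3)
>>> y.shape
(7, 7, 5, 3)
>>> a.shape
(11,)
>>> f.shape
(7, 7, 5, 3)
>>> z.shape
(11, 5, 11)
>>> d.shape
(7, 11, 3, 7)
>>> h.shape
(7, 7, 5, 3)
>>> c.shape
(11, 5, 7)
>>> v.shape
(17, 5, 11, 7)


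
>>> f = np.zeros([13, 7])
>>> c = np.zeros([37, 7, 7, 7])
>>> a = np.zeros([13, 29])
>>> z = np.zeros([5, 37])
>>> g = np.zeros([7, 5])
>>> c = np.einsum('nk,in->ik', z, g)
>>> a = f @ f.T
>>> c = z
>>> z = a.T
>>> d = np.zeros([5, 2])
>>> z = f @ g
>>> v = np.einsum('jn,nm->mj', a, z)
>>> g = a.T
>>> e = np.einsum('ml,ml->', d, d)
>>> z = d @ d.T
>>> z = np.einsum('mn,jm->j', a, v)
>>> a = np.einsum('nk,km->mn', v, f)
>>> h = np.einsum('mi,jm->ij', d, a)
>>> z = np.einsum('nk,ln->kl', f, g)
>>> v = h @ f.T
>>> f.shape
(13, 7)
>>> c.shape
(5, 37)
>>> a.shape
(7, 5)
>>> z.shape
(7, 13)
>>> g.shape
(13, 13)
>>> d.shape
(5, 2)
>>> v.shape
(2, 13)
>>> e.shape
()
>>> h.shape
(2, 7)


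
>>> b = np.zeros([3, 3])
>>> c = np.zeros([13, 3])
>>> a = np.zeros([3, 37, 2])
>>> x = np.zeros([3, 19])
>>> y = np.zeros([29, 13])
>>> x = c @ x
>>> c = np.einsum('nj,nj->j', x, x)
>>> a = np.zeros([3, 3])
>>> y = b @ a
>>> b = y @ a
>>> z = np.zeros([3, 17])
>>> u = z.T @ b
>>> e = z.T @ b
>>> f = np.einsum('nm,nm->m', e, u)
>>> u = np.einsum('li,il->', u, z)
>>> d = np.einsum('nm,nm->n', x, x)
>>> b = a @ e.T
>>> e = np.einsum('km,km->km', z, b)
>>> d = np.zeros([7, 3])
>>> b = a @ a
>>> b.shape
(3, 3)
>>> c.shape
(19,)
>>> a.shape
(3, 3)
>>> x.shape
(13, 19)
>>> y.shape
(3, 3)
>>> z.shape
(3, 17)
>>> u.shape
()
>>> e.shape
(3, 17)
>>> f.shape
(3,)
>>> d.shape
(7, 3)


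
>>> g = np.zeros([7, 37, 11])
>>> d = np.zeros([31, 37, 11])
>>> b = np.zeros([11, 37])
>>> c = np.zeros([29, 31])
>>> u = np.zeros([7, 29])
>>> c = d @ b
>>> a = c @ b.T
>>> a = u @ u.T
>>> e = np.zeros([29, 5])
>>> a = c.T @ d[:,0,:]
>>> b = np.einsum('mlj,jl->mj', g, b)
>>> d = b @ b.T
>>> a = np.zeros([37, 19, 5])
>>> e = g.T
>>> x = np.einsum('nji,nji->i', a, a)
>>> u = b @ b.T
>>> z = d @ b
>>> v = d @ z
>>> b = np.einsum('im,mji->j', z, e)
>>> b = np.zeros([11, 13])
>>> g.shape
(7, 37, 11)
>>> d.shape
(7, 7)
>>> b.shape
(11, 13)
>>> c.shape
(31, 37, 37)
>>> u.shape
(7, 7)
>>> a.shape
(37, 19, 5)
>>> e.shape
(11, 37, 7)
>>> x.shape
(5,)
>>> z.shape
(7, 11)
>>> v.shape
(7, 11)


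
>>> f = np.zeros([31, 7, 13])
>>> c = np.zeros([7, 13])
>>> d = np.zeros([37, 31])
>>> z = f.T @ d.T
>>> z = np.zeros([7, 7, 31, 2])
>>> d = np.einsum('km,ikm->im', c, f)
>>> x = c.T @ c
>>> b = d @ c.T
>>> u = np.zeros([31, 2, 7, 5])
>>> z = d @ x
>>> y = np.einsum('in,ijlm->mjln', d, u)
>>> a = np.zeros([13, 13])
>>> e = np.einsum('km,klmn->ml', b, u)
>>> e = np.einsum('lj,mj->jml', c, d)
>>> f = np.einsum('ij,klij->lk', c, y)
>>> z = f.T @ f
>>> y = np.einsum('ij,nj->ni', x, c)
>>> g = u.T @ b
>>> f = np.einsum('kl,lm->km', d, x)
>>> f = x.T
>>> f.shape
(13, 13)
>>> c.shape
(7, 13)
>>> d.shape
(31, 13)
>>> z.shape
(5, 5)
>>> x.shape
(13, 13)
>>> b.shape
(31, 7)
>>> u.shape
(31, 2, 7, 5)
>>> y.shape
(7, 13)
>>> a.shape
(13, 13)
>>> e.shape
(13, 31, 7)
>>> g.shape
(5, 7, 2, 7)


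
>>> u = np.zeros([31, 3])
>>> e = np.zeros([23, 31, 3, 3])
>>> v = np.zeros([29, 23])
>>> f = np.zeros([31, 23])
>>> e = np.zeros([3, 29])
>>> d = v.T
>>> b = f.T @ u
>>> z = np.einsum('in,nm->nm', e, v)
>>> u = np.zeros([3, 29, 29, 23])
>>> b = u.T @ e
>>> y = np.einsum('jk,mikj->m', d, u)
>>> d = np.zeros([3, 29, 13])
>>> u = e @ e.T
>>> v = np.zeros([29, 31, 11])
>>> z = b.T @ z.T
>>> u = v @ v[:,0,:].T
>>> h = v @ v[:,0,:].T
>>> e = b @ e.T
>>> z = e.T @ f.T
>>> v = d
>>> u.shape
(29, 31, 29)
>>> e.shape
(23, 29, 29, 3)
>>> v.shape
(3, 29, 13)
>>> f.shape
(31, 23)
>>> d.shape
(3, 29, 13)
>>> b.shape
(23, 29, 29, 29)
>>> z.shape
(3, 29, 29, 31)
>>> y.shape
(3,)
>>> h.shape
(29, 31, 29)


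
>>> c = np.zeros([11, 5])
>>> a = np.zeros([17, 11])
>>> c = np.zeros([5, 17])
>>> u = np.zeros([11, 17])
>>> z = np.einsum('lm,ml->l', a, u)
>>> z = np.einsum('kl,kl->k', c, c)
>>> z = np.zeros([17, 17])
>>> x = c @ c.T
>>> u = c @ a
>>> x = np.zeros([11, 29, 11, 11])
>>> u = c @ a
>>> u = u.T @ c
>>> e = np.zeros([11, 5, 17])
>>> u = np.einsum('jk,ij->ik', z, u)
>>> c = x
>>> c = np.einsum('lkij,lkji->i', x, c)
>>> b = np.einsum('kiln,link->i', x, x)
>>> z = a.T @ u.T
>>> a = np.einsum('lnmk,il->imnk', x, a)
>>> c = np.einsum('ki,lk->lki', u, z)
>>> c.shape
(11, 11, 17)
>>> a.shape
(17, 11, 29, 11)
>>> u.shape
(11, 17)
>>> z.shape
(11, 11)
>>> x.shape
(11, 29, 11, 11)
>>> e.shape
(11, 5, 17)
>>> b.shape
(29,)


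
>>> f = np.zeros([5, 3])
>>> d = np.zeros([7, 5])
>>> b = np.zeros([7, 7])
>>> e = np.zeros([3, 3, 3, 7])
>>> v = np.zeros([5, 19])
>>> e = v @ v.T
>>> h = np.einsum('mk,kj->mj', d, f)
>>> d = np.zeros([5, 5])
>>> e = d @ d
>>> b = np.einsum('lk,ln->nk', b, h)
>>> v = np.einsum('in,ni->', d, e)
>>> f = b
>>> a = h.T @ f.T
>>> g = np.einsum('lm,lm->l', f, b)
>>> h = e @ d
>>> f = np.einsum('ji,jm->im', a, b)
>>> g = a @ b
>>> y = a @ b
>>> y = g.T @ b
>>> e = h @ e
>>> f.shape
(3, 7)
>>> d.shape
(5, 5)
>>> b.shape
(3, 7)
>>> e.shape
(5, 5)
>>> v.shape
()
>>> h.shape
(5, 5)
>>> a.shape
(3, 3)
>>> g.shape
(3, 7)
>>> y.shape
(7, 7)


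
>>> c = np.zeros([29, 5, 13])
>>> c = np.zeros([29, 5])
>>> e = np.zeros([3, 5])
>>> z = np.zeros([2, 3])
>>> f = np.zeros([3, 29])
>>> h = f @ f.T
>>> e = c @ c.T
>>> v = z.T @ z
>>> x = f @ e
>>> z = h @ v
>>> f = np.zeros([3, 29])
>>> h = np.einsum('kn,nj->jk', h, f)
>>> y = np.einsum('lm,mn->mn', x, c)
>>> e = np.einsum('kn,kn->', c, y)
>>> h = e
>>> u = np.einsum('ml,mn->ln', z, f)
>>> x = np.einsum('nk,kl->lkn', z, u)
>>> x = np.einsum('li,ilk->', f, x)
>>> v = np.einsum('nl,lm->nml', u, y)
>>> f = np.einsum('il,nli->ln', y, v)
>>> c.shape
(29, 5)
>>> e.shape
()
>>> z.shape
(3, 3)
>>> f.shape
(5, 3)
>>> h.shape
()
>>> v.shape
(3, 5, 29)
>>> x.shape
()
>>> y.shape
(29, 5)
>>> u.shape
(3, 29)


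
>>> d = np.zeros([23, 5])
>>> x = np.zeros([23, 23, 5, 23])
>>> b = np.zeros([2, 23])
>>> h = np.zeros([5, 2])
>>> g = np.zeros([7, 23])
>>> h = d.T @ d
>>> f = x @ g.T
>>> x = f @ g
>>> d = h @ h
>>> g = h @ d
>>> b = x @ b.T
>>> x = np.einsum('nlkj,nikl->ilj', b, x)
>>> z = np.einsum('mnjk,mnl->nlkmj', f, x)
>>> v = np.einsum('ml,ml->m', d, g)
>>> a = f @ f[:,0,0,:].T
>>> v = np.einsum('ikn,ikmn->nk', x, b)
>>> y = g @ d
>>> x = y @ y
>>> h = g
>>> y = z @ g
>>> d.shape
(5, 5)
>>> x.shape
(5, 5)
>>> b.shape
(23, 23, 5, 2)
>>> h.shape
(5, 5)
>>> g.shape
(5, 5)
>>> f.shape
(23, 23, 5, 7)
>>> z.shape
(23, 2, 7, 23, 5)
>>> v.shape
(2, 23)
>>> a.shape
(23, 23, 5, 23)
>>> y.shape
(23, 2, 7, 23, 5)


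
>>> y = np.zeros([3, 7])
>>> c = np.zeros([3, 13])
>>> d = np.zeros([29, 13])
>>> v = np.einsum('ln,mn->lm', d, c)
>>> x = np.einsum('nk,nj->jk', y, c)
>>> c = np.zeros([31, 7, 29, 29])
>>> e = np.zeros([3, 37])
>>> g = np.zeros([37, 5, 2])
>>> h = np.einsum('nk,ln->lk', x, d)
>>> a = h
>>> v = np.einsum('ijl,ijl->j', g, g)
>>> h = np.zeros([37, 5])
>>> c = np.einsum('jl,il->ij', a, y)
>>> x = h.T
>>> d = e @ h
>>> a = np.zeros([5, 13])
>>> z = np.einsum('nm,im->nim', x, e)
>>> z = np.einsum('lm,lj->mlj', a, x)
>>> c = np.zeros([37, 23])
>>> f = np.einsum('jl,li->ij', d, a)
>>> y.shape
(3, 7)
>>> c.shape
(37, 23)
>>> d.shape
(3, 5)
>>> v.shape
(5,)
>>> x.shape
(5, 37)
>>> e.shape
(3, 37)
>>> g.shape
(37, 5, 2)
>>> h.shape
(37, 5)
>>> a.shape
(5, 13)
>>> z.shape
(13, 5, 37)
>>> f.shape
(13, 3)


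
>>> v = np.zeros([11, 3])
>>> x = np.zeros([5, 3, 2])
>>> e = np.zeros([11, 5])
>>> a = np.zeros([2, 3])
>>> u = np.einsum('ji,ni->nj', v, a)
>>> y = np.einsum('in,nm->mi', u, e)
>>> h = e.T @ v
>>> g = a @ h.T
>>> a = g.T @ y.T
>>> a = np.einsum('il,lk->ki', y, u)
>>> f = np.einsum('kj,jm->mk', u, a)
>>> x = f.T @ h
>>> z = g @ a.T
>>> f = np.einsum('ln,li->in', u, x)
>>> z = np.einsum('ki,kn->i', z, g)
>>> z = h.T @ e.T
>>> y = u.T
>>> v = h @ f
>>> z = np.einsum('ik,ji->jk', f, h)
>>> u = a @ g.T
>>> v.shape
(5, 11)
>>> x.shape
(2, 3)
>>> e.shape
(11, 5)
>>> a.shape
(11, 5)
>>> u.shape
(11, 2)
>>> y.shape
(11, 2)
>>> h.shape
(5, 3)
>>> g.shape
(2, 5)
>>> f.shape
(3, 11)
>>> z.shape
(5, 11)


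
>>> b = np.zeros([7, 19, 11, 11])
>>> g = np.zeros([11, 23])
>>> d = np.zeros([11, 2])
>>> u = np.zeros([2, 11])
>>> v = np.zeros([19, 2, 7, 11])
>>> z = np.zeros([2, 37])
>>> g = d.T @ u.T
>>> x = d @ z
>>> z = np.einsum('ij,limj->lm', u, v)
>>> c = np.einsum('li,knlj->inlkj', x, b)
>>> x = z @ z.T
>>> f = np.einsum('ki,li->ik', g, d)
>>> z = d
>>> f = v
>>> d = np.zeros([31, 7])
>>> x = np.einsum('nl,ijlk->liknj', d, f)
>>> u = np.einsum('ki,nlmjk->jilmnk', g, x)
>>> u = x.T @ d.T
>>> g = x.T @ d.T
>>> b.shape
(7, 19, 11, 11)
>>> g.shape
(2, 31, 11, 19, 31)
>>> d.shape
(31, 7)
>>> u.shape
(2, 31, 11, 19, 31)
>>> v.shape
(19, 2, 7, 11)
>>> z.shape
(11, 2)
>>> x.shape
(7, 19, 11, 31, 2)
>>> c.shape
(37, 19, 11, 7, 11)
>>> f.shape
(19, 2, 7, 11)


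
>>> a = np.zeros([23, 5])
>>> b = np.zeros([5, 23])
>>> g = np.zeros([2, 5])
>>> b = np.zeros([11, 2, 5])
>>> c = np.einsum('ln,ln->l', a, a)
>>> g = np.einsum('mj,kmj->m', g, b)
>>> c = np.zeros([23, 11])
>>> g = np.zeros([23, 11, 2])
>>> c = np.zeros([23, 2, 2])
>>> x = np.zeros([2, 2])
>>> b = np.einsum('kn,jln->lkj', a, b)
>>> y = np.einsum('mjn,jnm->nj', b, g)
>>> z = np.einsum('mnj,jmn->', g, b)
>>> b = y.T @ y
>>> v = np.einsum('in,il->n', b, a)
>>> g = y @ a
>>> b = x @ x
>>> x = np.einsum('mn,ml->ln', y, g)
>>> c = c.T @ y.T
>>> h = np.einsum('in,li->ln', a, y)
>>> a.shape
(23, 5)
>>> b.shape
(2, 2)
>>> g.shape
(11, 5)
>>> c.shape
(2, 2, 11)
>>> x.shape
(5, 23)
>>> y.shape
(11, 23)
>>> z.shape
()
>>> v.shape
(23,)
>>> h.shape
(11, 5)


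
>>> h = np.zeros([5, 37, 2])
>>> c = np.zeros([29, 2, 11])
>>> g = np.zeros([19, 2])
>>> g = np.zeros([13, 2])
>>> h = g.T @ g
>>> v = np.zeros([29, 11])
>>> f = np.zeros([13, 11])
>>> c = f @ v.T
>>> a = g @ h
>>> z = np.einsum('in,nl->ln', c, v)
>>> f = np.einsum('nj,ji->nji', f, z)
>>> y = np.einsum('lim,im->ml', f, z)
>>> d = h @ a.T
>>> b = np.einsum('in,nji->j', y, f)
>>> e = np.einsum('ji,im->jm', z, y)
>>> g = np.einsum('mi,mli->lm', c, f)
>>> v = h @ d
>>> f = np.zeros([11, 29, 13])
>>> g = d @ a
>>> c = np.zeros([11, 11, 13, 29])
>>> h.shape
(2, 2)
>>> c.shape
(11, 11, 13, 29)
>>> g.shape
(2, 2)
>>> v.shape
(2, 13)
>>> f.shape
(11, 29, 13)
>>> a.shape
(13, 2)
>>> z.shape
(11, 29)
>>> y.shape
(29, 13)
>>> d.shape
(2, 13)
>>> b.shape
(11,)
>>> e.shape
(11, 13)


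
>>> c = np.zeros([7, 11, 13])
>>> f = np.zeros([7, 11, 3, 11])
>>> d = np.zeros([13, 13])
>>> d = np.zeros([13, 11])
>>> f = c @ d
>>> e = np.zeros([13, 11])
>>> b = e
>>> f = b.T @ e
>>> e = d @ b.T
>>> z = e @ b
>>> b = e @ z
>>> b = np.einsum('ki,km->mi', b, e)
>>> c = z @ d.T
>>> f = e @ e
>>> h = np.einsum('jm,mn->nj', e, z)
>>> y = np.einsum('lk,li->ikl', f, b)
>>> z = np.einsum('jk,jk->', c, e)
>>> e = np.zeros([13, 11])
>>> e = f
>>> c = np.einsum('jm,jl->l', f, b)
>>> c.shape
(11,)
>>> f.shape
(13, 13)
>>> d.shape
(13, 11)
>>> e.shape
(13, 13)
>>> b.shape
(13, 11)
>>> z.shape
()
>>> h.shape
(11, 13)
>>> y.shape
(11, 13, 13)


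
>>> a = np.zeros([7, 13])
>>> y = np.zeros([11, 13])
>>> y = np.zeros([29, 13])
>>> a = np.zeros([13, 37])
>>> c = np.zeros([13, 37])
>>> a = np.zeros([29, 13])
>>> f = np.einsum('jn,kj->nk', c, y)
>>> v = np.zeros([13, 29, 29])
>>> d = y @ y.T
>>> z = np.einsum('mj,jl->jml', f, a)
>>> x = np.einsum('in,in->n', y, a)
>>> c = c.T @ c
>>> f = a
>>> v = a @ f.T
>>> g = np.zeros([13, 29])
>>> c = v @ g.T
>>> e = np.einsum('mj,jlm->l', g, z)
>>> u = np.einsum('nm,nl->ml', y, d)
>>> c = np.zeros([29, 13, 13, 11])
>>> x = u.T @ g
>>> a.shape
(29, 13)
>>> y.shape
(29, 13)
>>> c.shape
(29, 13, 13, 11)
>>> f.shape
(29, 13)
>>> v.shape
(29, 29)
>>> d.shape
(29, 29)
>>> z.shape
(29, 37, 13)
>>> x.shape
(29, 29)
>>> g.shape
(13, 29)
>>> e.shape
(37,)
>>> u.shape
(13, 29)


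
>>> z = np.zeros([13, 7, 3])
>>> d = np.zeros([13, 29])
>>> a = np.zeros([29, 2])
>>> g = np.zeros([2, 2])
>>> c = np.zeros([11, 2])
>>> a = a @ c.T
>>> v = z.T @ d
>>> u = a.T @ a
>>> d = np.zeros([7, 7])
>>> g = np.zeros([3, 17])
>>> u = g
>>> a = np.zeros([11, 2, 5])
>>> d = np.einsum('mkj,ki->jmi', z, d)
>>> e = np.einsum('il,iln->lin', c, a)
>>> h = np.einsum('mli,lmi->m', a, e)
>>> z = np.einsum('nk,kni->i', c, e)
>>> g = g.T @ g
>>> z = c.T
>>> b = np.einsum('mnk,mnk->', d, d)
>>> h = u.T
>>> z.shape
(2, 11)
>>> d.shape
(3, 13, 7)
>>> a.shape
(11, 2, 5)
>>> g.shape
(17, 17)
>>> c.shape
(11, 2)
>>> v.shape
(3, 7, 29)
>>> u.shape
(3, 17)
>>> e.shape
(2, 11, 5)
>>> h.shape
(17, 3)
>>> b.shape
()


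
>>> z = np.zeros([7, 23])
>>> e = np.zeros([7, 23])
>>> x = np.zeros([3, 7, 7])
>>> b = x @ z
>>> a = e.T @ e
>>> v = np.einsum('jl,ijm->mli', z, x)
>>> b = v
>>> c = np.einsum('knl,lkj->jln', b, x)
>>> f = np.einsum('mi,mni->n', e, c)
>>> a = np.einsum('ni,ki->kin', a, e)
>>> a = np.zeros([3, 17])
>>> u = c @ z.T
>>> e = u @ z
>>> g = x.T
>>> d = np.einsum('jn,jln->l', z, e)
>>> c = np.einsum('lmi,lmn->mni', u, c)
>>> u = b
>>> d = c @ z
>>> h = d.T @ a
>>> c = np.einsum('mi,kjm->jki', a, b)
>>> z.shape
(7, 23)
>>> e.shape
(7, 3, 23)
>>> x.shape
(3, 7, 7)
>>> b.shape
(7, 23, 3)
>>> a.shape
(3, 17)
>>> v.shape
(7, 23, 3)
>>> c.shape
(23, 7, 17)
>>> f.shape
(3,)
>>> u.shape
(7, 23, 3)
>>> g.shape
(7, 7, 3)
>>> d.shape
(3, 23, 23)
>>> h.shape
(23, 23, 17)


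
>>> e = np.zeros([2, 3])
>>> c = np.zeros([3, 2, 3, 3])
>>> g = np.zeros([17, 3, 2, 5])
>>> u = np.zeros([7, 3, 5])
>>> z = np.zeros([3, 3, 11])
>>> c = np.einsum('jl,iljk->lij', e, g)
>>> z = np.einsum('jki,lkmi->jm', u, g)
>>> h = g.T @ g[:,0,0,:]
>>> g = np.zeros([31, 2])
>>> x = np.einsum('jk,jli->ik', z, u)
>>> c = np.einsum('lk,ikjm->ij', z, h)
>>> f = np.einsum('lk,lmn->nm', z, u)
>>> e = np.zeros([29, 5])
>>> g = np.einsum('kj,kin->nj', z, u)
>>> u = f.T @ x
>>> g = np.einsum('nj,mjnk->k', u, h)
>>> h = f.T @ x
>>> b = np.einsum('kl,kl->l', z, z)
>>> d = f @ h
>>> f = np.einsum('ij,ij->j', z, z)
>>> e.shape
(29, 5)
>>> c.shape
(5, 3)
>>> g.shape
(5,)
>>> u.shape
(3, 2)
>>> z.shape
(7, 2)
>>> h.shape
(3, 2)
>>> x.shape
(5, 2)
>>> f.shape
(2,)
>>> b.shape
(2,)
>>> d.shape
(5, 2)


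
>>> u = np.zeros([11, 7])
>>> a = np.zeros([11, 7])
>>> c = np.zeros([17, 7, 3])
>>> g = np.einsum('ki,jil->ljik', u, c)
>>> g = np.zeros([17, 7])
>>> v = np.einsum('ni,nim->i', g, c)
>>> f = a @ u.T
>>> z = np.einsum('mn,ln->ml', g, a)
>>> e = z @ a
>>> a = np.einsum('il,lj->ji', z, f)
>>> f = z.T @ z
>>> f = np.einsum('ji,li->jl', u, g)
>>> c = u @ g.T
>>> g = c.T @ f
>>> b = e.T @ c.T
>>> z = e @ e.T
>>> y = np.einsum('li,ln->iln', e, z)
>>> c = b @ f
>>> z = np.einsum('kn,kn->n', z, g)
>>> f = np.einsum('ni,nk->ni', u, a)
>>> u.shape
(11, 7)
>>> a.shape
(11, 17)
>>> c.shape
(7, 17)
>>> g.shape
(17, 17)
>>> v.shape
(7,)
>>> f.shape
(11, 7)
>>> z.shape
(17,)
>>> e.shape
(17, 7)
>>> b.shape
(7, 11)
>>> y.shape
(7, 17, 17)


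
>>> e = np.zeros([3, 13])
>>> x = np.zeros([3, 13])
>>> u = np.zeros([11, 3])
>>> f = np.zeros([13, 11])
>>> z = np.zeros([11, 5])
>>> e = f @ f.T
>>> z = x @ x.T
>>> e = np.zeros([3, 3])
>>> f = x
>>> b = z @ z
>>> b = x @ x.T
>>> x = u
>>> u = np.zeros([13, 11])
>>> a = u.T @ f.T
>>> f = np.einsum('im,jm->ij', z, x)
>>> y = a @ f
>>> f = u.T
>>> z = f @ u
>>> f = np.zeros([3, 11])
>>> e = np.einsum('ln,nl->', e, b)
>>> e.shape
()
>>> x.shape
(11, 3)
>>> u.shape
(13, 11)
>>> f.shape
(3, 11)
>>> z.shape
(11, 11)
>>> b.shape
(3, 3)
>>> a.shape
(11, 3)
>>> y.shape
(11, 11)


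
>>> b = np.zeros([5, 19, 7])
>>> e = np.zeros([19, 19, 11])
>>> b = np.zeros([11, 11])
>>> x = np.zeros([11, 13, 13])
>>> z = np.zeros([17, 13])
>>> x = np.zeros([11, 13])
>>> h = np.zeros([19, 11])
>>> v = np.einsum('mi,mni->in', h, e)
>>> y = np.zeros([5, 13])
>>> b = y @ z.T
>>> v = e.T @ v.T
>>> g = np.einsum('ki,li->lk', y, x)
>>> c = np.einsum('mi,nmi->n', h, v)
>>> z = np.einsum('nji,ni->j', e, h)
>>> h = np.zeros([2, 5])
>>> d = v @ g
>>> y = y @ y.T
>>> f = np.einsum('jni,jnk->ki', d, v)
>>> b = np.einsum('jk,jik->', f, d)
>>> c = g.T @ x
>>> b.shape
()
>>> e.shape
(19, 19, 11)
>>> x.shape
(11, 13)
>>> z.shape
(19,)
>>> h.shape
(2, 5)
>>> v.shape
(11, 19, 11)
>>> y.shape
(5, 5)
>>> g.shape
(11, 5)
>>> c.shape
(5, 13)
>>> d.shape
(11, 19, 5)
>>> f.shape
(11, 5)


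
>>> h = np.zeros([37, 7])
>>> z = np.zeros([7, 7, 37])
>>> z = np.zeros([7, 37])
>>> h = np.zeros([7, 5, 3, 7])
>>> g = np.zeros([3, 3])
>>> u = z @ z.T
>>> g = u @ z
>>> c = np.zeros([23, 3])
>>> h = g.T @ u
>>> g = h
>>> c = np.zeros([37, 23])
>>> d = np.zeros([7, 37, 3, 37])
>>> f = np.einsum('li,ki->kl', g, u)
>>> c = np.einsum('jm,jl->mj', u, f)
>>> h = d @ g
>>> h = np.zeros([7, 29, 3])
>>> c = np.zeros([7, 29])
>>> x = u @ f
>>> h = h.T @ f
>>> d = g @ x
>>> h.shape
(3, 29, 37)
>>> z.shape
(7, 37)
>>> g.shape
(37, 7)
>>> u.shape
(7, 7)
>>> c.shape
(7, 29)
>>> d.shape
(37, 37)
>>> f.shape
(7, 37)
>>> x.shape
(7, 37)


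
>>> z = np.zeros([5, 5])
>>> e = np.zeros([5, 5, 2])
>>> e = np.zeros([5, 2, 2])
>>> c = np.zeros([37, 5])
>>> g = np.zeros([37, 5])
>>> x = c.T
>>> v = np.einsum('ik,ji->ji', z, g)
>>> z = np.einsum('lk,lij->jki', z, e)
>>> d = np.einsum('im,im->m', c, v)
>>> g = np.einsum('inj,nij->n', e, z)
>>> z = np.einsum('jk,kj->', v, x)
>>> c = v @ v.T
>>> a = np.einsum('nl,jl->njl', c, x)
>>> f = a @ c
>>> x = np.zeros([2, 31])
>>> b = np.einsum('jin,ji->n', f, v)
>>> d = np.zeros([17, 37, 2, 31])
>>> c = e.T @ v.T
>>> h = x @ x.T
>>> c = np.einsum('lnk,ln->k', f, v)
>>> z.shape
()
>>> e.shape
(5, 2, 2)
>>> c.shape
(37,)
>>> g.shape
(2,)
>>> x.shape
(2, 31)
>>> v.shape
(37, 5)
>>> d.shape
(17, 37, 2, 31)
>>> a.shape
(37, 5, 37)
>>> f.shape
(37, 5, 37)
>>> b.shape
(37,)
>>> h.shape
(2, 2)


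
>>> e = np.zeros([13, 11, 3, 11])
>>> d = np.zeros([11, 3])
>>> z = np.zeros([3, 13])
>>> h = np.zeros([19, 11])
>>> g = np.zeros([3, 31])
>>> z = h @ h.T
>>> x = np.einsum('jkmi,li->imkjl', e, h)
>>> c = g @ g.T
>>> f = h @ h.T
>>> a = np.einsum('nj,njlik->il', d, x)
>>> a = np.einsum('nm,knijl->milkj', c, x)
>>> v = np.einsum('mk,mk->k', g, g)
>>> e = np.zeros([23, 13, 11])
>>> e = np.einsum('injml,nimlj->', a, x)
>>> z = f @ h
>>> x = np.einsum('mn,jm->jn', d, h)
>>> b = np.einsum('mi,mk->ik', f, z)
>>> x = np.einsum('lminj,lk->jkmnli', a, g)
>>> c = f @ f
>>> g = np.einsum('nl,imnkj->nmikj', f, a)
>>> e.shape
()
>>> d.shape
(11, 3)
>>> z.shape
(19, 11)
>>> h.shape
(19, 11)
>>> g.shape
(19, 11, 3, 11, 13)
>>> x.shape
(13, 31, 11, 11, 3, 19)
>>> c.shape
(19, 19)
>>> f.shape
(19, 19)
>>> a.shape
(3, 11, 19, 11, 13)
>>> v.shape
(31,)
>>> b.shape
(19, 11)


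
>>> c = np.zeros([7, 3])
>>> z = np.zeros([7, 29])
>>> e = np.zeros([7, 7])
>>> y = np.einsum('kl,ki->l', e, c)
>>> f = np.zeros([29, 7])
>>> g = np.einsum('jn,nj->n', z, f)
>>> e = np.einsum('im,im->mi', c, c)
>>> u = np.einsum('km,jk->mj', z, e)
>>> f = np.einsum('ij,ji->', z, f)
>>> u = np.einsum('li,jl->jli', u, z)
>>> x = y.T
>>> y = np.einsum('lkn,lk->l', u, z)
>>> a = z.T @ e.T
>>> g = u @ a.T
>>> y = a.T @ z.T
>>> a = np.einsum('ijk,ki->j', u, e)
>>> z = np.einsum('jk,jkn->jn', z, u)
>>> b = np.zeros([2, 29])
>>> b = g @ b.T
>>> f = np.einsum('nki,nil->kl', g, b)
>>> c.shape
(7, 3)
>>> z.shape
(7, 3)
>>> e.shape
(3, 7)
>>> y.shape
(3, 7)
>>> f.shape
(29, 2)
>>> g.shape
(7, 29, 29)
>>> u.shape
(7, 29, 3)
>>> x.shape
(7,)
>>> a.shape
(29,)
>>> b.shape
(7, 29, 2)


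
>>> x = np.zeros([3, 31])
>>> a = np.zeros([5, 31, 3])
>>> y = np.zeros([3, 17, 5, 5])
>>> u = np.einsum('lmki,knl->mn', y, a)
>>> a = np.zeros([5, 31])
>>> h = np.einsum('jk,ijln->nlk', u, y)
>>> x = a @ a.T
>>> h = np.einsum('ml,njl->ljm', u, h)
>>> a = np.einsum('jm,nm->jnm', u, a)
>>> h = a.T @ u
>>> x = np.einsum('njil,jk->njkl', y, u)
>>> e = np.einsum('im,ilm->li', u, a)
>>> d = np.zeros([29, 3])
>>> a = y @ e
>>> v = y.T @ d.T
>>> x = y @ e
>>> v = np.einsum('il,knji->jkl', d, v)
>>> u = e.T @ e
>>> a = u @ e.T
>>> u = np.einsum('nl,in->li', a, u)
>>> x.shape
(3, 17, 5, 17)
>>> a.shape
(17, 5)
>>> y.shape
(3, 17, 5, 5)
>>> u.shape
(5, 17)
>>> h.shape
(31, 5, 31)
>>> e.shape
(5, 17)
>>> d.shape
(29, 3)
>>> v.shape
(17, 5, 3)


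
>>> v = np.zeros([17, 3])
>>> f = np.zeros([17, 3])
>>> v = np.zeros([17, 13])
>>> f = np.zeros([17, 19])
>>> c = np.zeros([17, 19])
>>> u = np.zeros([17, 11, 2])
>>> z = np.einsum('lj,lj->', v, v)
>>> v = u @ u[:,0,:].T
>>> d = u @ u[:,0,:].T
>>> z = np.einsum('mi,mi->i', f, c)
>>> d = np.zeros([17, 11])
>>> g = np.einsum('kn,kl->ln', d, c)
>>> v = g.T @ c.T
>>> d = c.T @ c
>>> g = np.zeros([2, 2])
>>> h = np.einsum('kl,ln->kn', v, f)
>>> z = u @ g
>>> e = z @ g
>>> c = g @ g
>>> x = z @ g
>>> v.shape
(11, 17)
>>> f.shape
(17, 19)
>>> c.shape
(2, 2)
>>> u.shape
(17, 11, 2)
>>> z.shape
(17, 11, 2)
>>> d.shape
(19, 19)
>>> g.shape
(2, 2)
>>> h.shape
(11, 19)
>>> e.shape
(17, 11, 2)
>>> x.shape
(17, 11, 2)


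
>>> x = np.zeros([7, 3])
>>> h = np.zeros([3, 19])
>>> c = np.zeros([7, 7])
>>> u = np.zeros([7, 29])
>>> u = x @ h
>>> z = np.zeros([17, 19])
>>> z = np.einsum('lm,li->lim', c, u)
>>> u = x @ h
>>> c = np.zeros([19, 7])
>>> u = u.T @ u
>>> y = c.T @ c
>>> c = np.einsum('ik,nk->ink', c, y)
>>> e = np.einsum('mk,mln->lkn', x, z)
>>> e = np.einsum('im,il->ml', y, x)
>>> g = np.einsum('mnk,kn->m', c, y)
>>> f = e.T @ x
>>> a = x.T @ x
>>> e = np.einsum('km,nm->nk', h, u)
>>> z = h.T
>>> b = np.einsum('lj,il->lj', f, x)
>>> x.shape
(7, 3)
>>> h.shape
(3, 19)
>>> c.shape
(19, 7, 7)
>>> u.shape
(19, 19)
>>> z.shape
(19, 3)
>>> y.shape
(7, 7)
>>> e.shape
(19, 3)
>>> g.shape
(19,)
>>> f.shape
(3, 3)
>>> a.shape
(3, 3)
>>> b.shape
(3, 3)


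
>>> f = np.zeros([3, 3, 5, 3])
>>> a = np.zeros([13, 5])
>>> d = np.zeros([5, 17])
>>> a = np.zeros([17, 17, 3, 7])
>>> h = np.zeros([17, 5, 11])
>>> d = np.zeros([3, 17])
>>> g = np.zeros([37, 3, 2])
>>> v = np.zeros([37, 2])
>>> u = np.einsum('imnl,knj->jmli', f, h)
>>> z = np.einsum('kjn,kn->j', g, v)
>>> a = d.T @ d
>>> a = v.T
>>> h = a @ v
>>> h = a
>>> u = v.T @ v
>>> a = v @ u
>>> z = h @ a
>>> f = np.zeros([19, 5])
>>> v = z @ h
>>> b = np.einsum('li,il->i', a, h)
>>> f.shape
(19, 5)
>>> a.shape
(37, 2)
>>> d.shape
(3, 17)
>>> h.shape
(2, 37)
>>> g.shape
(37, 3, 2)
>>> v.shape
(2, 37)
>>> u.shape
(2, 2)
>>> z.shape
(2, 2)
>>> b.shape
(2,)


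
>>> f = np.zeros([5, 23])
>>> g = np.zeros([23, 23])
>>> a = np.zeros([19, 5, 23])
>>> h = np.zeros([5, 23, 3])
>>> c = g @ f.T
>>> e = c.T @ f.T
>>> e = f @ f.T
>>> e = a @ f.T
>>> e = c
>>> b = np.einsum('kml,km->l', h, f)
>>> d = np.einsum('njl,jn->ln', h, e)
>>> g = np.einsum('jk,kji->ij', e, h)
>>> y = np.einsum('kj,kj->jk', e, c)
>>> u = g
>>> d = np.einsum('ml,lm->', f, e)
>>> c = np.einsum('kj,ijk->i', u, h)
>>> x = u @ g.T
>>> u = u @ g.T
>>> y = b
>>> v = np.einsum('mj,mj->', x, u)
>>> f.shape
(5, 23)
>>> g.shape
(3, 23)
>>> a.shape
(19, 5, 23)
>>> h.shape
(5, 23, 3)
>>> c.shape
(5,)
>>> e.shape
(23, 5)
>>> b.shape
(3,)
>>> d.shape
()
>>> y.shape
(3,)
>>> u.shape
(3, 3)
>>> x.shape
(3, 3)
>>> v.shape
()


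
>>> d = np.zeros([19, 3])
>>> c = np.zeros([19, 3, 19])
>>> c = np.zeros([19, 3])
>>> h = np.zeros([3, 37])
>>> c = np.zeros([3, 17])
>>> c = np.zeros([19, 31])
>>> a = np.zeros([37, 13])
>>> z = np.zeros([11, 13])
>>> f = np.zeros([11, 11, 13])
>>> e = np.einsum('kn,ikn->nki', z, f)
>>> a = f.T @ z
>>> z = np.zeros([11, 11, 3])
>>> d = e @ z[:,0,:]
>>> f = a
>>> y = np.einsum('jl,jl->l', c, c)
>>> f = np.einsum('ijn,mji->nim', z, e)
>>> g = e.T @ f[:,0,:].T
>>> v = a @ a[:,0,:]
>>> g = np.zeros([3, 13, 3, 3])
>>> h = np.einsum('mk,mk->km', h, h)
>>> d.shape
(13, 11, 3)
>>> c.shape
(19, 31)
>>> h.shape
(37, 3)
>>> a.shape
(13, 11, 13)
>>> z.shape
(11, 11, 3)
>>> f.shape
(3, 11, 13)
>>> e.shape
(13, 11, 11)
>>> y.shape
(31,)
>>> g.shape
(3, 13, 3, 3)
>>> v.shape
(13, 11, 13)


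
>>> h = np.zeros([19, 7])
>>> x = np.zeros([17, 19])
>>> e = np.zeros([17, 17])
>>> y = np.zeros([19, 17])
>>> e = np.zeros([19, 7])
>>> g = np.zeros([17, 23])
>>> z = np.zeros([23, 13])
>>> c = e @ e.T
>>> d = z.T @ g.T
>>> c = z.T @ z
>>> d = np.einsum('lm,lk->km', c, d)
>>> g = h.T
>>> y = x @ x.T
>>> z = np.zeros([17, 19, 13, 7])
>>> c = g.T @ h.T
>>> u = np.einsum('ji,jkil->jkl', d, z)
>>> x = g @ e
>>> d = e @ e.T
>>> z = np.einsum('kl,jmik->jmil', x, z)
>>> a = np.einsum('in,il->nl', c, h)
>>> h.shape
(19, 7)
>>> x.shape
(7, 7)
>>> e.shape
(19, 7)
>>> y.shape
(17, 17)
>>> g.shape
(7, 19)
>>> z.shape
(17, 19, 13, 7)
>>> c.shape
(19, 19)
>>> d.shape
(19, 19)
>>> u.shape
(17, 19, 7)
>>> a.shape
(19, 7)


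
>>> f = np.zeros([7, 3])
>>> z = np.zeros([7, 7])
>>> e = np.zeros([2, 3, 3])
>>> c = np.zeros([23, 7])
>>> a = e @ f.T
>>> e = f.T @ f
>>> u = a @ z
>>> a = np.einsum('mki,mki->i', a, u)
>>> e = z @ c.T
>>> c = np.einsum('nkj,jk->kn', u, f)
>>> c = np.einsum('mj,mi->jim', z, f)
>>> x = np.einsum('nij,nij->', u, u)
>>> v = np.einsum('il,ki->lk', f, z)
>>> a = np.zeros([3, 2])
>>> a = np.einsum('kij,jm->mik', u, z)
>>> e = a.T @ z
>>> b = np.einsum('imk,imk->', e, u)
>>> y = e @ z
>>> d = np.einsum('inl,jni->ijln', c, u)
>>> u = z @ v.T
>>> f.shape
(7, 3)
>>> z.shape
(7, 7)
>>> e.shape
(2, 3, 7)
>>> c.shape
(7, 3, 7)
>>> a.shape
(7, 3, 2)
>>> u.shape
(7, 3)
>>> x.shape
()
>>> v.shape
(3, 7)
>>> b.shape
()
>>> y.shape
(2, 3, 7)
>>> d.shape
(7, 2, 7, 3)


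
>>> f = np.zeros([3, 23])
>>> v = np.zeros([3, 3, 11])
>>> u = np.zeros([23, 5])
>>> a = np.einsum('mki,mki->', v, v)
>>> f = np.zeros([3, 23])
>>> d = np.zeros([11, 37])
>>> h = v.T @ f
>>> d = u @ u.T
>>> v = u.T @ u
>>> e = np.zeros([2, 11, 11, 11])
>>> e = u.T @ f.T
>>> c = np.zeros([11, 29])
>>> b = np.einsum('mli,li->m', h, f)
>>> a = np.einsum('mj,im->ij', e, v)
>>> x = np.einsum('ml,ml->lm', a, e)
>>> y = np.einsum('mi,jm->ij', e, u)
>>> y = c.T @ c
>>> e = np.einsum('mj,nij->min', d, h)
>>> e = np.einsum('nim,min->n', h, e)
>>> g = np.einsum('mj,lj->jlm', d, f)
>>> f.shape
(3, 23)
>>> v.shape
(5, 5)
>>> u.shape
(23, 5)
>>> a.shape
(5, 3)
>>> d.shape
(23, 23)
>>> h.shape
(11, 3, 23)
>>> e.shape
(11,)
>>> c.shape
(11, 29)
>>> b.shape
(11,)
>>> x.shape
(3, 5)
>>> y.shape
(29, 29)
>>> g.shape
(23, 3, 23)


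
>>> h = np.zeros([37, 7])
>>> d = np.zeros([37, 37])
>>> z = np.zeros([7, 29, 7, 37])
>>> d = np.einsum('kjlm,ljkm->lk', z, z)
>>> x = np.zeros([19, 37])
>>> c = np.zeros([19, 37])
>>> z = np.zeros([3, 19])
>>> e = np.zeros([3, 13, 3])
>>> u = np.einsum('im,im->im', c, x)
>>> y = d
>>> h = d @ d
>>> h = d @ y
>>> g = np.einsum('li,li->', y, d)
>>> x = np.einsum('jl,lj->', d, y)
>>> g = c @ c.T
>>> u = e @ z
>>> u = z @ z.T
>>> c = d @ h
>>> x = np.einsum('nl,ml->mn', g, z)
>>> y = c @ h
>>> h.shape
(7, 7)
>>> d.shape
(7, 7)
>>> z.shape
(3, 19)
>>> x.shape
(3, 19)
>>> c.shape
(7, 7)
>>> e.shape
(3, 13, 3)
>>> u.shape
(3, 3)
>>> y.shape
(7, 7)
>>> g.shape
(19, 19)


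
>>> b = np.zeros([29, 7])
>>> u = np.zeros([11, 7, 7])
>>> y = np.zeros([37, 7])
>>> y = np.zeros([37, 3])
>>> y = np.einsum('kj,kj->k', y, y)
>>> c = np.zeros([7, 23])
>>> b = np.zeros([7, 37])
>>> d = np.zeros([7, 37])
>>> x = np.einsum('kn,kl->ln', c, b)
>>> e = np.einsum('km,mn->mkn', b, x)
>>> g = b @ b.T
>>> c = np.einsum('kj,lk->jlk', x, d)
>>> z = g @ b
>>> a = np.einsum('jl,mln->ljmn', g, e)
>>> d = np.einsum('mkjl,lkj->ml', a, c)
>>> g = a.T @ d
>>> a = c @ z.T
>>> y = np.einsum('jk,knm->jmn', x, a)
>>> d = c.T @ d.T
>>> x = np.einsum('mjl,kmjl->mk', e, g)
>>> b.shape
(7, 37)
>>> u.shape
(11, 7, 7)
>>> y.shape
(37, 7, 7)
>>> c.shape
(23, 7, 37)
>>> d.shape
(37, 7, 7)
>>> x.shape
(37, 23)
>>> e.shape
(37, 7, 23)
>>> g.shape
(23, 37, 7, 23)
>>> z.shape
(7, 37)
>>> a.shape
(23, 7, 7)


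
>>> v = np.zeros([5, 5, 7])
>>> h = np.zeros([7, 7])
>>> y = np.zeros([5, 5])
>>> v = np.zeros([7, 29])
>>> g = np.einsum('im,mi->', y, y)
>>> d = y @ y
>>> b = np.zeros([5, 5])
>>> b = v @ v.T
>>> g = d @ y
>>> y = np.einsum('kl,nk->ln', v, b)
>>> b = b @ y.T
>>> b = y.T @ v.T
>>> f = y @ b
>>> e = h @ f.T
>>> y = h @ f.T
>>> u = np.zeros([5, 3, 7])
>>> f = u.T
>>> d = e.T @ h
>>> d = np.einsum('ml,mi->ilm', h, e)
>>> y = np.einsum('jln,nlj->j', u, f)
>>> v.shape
(7, 29)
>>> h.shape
(7, 7)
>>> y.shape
(5,)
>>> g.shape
(5, 5)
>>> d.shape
(29, 7, 7)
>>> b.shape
(7, 7)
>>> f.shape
(7, 3, 5)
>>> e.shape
(7, 29)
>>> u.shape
(5, 3, 7)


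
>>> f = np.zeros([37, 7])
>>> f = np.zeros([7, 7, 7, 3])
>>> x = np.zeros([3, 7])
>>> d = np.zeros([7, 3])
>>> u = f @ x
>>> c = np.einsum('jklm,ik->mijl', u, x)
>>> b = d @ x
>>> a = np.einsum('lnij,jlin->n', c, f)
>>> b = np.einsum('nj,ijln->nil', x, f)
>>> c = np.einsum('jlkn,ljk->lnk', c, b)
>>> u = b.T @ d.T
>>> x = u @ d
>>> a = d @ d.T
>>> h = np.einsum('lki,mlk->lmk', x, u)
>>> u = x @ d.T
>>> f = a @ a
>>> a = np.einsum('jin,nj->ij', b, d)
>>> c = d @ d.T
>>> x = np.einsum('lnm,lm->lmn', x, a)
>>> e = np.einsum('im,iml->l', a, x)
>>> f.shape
(7, 7)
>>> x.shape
(7, 3, 7)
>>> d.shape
(7, 3)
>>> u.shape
(7, 7, 7)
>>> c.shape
(7, 7)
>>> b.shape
(3, 7, 7)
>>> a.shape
(7, 3)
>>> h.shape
(7, 7, 7)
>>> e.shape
(7,)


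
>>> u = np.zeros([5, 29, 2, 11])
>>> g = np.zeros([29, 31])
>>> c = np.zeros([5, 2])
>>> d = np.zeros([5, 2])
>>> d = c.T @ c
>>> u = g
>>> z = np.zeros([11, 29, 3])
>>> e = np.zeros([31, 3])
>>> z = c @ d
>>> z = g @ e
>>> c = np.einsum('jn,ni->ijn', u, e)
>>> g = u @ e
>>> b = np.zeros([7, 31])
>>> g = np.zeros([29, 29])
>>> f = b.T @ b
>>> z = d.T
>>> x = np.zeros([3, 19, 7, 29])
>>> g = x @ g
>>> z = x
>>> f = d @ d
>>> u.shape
(29, 31)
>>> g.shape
(3, 19, 7, 29)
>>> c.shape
(3, 29, 31)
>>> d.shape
(2, 2)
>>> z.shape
(3, 19, 7, 29)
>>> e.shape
(31, 3)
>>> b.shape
(7, 31)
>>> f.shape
(2, 2)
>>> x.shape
(3, 19, 7, 29)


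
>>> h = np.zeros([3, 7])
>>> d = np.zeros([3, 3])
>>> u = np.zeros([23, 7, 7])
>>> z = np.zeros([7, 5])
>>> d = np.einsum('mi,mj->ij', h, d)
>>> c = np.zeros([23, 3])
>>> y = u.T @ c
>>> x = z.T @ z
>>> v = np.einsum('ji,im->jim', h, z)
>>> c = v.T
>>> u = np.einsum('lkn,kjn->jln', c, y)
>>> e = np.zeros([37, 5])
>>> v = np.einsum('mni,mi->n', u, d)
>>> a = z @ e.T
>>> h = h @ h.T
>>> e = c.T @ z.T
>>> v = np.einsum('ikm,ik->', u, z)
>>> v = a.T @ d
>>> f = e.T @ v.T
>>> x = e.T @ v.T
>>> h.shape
(3, 3)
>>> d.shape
(7, 3)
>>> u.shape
(7, 5, 3)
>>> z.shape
(7, 5)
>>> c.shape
(5, 7, 3)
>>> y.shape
(7, 7, 3)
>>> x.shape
(7, 7, 37)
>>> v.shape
(37, 3)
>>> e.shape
(3, 7, 7)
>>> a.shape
(7, 37)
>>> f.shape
(7, 7, 37)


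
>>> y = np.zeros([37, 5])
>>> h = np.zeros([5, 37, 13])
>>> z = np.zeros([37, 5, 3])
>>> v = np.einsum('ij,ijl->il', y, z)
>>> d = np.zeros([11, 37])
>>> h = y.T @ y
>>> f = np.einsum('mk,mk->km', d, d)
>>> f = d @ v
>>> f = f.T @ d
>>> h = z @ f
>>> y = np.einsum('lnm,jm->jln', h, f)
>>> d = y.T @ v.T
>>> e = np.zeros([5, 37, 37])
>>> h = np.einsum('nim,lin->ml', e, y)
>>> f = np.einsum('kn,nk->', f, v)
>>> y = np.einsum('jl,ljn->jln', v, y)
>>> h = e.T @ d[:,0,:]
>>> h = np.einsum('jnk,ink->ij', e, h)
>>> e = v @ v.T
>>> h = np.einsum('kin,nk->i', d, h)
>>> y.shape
(37, 3, 5)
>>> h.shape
(37,)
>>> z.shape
(37, 5, 3)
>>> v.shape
(37, 3)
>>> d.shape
(5, 37, 37)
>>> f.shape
()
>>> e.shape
(37, 37)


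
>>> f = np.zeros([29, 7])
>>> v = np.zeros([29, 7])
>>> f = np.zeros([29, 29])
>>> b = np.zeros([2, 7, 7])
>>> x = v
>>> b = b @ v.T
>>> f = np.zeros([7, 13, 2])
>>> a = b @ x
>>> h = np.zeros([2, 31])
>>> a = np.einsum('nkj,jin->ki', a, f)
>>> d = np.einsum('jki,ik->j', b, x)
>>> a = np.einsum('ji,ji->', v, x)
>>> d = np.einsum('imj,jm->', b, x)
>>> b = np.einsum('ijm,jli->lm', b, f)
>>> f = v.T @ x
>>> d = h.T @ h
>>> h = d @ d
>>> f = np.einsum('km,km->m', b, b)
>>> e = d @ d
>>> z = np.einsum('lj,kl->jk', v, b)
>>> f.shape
(29,)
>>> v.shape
(29, 7)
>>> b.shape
(13, 29)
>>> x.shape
(29, 7)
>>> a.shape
()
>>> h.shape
(31, 31)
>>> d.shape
(31, 31)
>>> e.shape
(31, 31)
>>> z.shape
(7, 13)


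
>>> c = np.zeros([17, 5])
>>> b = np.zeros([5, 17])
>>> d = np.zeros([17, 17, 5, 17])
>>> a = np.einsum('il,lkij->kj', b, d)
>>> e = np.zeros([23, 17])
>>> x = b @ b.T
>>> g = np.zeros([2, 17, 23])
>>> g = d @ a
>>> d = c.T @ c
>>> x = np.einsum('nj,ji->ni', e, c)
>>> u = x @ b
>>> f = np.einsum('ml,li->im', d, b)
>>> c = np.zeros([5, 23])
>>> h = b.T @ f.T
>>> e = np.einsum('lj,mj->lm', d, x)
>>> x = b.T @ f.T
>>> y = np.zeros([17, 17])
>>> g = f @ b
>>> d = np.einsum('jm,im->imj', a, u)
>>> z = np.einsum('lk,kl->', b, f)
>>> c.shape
(5, 23)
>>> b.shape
(5, 17)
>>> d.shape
(23, 17, 17)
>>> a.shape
(17, 17)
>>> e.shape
(5, 23)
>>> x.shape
(17, 17)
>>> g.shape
(17, 17)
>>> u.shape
(23, 17)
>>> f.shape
(17, 5)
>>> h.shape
(17, 17)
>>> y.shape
(17, 17)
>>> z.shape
()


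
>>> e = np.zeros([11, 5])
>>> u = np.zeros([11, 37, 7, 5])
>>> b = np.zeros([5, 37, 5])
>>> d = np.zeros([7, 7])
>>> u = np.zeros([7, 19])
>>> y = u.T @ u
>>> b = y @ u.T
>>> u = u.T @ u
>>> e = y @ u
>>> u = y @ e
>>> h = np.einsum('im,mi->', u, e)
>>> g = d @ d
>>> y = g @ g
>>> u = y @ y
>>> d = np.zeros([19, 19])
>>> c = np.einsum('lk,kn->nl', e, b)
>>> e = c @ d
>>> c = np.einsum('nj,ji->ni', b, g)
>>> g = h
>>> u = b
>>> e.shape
(7, 19)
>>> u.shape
(19, 7)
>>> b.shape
(19, 7)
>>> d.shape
(19, 19)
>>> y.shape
(7, 7)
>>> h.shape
()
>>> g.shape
()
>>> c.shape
(19, 7)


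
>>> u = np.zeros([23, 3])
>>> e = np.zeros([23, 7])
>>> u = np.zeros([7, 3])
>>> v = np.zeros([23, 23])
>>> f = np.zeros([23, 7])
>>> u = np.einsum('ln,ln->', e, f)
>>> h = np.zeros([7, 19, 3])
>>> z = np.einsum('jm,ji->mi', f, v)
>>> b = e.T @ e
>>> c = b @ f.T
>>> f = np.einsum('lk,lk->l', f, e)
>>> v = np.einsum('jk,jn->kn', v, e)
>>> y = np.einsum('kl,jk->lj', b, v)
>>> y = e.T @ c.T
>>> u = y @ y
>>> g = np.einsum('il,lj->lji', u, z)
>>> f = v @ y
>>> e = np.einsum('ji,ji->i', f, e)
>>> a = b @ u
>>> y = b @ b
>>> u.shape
(7, 7)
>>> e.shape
(7,)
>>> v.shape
(23, 7)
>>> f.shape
(23, 7)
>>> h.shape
(7, 19, 3)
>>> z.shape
(7, 23)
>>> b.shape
(7, 7)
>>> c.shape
(7, 23)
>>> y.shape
(7, 7)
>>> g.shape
(7, 23, 7)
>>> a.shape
(7, 7)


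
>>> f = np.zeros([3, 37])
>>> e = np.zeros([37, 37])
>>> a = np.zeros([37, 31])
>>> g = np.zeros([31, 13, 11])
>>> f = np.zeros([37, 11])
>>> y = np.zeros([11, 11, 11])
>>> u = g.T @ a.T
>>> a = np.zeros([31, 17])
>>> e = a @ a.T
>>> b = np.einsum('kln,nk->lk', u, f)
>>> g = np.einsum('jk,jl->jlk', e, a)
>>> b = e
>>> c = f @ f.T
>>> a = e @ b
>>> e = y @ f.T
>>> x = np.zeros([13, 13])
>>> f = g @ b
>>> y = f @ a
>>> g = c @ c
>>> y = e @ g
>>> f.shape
(31, 17, 31)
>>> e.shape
(11, 11, 37)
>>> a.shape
(31, 31)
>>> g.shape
(37, 37)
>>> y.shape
(11, 11, 37)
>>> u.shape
(11, 13, 37)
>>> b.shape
(31, 31)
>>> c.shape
(37, 37)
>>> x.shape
(13, 13)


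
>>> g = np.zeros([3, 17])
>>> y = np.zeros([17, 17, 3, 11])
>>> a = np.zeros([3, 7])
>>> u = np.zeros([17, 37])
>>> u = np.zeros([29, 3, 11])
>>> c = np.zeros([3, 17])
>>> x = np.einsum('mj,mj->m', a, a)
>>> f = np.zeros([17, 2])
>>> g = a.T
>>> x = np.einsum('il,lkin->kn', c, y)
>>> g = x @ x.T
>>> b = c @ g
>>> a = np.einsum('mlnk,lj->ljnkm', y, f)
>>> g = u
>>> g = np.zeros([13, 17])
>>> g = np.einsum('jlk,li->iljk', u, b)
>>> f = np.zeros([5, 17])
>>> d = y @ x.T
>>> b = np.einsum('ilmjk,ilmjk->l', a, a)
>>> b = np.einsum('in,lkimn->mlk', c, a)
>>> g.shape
(17, 3, 29, 11)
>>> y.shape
(17, 17, 3, 11)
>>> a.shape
(17, 2, 3, 11, 17)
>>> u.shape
(29, 3, 11)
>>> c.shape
(3, 17)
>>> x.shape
(17, 11)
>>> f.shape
(5, 17)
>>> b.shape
(11, 17, 2)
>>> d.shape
(17, 17, 3, 17)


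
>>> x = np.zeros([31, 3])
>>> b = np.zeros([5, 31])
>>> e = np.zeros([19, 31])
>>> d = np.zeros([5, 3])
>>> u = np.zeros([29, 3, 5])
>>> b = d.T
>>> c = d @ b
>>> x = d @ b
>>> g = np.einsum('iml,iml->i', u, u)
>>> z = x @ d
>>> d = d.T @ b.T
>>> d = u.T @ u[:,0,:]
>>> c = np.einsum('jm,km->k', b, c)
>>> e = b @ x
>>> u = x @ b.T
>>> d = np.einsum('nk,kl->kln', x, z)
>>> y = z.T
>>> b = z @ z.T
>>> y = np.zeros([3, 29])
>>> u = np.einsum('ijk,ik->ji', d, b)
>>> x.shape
(5, 5)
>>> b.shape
(5, 5)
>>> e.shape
(3, 5)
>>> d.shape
(5, 3, 5)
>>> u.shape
(3, 5)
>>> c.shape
(5,)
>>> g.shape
(29,)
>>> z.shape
(5, 3)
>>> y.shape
(3, 29)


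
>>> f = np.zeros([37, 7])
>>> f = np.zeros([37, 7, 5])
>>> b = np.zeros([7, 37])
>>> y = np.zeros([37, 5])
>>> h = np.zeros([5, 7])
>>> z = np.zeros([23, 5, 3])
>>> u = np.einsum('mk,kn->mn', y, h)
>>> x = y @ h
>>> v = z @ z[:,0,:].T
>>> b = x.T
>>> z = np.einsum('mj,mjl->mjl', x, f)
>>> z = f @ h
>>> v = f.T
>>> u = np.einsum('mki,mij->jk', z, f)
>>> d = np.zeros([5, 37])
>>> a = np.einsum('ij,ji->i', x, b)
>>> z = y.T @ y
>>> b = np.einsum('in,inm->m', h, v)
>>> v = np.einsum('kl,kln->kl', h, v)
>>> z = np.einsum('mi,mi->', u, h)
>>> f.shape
(37, 7, 5)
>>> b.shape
(37,)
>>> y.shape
(37, 5)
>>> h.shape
(5, 7)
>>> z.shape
()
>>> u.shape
(5, 7)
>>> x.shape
(37, 7)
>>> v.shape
(5, 7)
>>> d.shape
(5, 37)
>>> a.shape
(37,)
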